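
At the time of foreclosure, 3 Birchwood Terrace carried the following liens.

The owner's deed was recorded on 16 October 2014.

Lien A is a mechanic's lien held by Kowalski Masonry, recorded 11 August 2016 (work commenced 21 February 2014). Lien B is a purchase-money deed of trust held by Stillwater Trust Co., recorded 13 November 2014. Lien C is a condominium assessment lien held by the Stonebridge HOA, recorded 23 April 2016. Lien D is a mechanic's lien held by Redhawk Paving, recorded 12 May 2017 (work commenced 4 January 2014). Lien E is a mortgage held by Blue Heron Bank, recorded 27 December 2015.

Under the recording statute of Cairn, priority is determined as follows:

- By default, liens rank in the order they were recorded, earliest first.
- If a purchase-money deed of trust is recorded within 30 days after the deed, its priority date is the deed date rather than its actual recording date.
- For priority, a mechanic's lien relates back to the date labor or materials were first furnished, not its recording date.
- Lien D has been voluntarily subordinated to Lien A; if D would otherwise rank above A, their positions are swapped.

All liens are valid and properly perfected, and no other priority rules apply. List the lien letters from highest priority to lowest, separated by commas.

A, D, B, E, C

Adjusting effective dates: A's effective date is 21 February 2014, when work began; B's effective date is the deed date, 16 October 2014; D relates back to 4 January 2014 (work commenced).
By effective date, earliest first: D (4 January 2014), A (21 February 2014), B (16 October 2014), E (27 December 2015), C (23 April 2016).
D would otherwise be senior to A, so under the subordination agreement D and A exchange positions.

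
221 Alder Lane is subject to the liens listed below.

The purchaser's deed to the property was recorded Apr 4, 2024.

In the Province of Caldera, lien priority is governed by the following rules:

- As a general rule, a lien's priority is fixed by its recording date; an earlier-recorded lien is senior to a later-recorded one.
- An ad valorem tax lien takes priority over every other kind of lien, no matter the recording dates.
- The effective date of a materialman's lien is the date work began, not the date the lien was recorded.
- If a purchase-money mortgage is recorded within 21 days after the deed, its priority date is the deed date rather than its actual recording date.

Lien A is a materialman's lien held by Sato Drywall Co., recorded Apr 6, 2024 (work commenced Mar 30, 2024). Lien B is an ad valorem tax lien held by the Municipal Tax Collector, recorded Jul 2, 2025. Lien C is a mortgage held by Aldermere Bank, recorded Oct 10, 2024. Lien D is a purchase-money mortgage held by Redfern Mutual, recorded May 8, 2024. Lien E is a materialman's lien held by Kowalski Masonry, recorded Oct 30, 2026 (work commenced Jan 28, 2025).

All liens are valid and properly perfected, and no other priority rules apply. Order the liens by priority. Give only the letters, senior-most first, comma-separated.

B, A, D, C, E

Effective dates after the stated exceptions: A is treated as recorded Mar 30, 2024, the work-commencement date; D missed the 21-day window (34 days after the deed), so its recording date stands; E relates back to Jan 28, 2025 (work commenced).
As an ad valorem tax lien, B is senior to every other lien.
Remaining liens by effective date: A (Mar 30, 2024), D (May 8, 2024), C (Oct 10, 2024), E (Jan 28, 2025).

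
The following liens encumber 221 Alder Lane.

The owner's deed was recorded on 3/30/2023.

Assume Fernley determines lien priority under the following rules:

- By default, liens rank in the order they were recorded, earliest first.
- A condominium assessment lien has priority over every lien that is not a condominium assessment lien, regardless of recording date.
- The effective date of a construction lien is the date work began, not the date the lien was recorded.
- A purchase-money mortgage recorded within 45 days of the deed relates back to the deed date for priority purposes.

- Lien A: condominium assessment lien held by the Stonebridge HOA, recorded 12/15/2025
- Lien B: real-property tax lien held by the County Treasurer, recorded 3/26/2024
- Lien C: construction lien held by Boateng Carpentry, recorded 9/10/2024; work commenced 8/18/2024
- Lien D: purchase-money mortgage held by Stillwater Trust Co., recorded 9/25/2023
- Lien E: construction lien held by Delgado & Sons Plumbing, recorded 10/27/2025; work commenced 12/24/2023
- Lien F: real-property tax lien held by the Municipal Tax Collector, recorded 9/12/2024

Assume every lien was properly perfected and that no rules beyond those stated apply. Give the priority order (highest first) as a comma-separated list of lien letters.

First, effective dates: C's effective date is 8/18/2024, when work began; D was recorded 179 days after the deed, outside the 45-day window, so it keeps its recording date; E is treated as recorded 12/24/2023, the work-commencement date.
A, as a condominium assessment lien, has superpriority and ranks first.
Among the remaining liens, by effective date: D (9/25/2023), E (12/24/2023), B (3/26/2024), C (8/18/2024), F (9/12/2024).

A, D, E, B, C, F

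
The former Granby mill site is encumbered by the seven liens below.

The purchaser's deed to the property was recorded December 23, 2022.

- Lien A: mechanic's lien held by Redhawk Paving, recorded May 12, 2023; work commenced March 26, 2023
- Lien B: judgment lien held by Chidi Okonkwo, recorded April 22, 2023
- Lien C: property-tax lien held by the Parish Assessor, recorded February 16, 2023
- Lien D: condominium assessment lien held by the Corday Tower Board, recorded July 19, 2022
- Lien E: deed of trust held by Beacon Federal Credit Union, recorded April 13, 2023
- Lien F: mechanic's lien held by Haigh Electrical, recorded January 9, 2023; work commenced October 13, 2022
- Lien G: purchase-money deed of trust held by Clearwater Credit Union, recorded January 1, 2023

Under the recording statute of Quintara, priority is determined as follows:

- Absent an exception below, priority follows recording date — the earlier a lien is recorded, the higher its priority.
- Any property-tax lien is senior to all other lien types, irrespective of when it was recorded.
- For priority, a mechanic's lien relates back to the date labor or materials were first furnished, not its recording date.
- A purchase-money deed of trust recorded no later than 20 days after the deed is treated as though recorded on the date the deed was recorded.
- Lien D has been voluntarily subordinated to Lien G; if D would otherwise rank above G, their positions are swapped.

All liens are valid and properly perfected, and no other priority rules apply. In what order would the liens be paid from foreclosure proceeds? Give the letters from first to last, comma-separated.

C, G, F, D, A, E, B

Effective dates after the stated exceptions: A is treated as recorded March 26, 2023, the work-commencement date; F relates back to October 13, 2022 (work commenced); G was recorded within the 20-day window, so its effective date is the deed date December 23, 2022.
As a property-tax lien, C is senior to every other lien.
The other liens, earliest effective date first: D (July 19, 2022), F (October 13, 2022), G (December 23, 2022), A (March 26, 2023), E (April 13, 2023), B (April 22, 2023).
The subordination applies — D was senior to G — so D and G swap.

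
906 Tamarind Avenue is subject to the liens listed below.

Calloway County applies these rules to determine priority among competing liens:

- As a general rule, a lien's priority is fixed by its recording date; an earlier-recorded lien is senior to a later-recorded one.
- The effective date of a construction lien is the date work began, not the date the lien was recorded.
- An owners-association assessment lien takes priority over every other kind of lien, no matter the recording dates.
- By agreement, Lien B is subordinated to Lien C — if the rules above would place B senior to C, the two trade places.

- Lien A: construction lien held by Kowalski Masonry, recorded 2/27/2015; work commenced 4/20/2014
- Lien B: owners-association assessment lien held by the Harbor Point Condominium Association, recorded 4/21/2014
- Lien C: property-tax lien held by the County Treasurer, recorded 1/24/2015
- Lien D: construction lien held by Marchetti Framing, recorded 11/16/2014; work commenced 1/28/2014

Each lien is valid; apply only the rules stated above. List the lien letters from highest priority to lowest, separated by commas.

C, D, A, B

Effective dates: A's effective date is 4/20/2014, when work began; D is treated as recorded 1/28/2014, the work-commencement date.
B is an owners-association assessment lien, so it outranks all other liens regardless of date.
Remaining liens by effective date: D (1/28/2014), A (4/20/2014), C (1/24/2015).
The subordination applies — B was senior to C — so B and C swap.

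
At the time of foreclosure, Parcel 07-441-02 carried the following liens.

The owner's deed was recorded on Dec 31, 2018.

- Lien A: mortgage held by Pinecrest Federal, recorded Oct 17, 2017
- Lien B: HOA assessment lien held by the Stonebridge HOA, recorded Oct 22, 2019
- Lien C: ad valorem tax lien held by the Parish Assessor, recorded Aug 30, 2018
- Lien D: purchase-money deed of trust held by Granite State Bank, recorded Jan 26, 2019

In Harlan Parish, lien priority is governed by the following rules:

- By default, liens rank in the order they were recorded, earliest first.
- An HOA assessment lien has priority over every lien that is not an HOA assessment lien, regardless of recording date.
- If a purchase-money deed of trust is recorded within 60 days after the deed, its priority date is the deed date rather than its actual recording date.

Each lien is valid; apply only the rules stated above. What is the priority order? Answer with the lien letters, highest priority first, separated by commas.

Effective dates after the stated exceptions: D was recorded within the 60-day window, so its effective date is the deed date Dec 31, 2018.
B, as an HOA assessment lien, has superpriority and ranks first.
Among the remaining liens, by effective date: A (Oct 17, 2017), C (Aug 30, 2018), D (Dec 31, 2018).

B, A, C, D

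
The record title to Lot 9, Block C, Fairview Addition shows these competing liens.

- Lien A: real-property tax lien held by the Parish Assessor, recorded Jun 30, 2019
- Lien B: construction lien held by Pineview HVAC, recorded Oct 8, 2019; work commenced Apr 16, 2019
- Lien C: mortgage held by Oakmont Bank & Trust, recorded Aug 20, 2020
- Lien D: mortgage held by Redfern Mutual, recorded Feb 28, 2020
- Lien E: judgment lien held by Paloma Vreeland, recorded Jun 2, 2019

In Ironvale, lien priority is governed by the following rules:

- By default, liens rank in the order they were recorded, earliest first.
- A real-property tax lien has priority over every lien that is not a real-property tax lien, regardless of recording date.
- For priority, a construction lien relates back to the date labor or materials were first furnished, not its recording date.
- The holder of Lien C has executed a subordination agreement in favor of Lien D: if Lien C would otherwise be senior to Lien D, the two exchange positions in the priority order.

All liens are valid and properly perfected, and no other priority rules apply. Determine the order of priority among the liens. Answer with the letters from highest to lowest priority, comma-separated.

Effective dates: B's effective date is Apr 16, 2019, when work began.
A is a real-property tax lien, so it outranks all other liens regardless of date.
Ordering the rest by effective date: B (Apr 16, 2019), E (Jun 2, 2019), D (Feb 28, 2020), C (Aug 20, 2020).
Since C is not senior to D, the subordination leaves the order unchanged.

A, B, E, D, C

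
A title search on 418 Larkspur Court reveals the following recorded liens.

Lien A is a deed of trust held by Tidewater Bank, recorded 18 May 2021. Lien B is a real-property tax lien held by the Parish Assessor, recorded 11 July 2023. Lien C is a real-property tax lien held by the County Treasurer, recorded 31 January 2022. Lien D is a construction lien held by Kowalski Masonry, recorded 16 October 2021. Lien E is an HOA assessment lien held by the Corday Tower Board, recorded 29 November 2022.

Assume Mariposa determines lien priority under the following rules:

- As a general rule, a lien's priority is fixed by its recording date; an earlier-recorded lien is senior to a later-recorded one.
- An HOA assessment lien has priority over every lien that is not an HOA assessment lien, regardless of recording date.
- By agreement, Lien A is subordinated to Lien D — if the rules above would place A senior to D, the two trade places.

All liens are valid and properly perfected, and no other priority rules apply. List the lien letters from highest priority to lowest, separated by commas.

E, D, A, C, B

E is an HOA assessment lien and takes priority over every other lien.
The other liens, earliest effective date first: A (18 May 2021), D (16 October 2021), C (31 January 2022), B (11 July 2023).
A would otherwise be senior to D, so under the subordination agreement A and D exchange positions.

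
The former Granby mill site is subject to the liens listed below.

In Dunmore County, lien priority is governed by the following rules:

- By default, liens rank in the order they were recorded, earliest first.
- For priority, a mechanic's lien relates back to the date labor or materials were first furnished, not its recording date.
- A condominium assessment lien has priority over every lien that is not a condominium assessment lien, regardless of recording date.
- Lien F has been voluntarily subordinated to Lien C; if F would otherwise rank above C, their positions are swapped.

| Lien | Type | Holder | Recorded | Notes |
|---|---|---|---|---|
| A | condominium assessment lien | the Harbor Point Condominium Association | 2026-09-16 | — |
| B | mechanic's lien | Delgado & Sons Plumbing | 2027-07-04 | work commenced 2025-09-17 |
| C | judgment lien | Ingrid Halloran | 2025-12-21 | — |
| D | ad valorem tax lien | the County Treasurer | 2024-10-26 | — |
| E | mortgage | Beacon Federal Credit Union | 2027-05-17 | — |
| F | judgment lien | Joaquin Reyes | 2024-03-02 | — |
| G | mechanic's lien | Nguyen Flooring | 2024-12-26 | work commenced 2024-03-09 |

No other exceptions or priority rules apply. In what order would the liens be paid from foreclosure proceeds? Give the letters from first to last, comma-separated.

A, C, G, D, B, F, E

First, effective dates: B is treated as recorded 2025-09-17, the work-commencement date; G is treated as recorded 2024-03-09, the work-commencement date.
A is a condominium assessment lien and takes priority over every other lien.
The other liens, earliest effective date first: F (2024-03-02), G (2024-03-09), D (2024-10-26), B (2025-09-17), C (2025-12-21), E (2027-05-17).
F is senior to C before the subordination, so the two trade places.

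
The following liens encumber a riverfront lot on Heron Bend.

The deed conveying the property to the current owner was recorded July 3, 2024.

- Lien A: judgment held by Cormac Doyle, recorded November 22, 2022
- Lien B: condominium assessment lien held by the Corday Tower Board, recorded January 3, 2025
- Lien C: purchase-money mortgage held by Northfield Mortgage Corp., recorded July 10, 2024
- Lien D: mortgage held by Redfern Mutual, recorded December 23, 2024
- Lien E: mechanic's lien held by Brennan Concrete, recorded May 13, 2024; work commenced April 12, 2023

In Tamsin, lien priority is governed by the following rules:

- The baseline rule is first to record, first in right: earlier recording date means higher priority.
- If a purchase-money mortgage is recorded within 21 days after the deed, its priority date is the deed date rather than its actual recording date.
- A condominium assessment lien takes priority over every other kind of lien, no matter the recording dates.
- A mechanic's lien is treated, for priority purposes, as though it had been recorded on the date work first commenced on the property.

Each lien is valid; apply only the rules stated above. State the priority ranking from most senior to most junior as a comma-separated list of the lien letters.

First, effective dates: C was recorded within the 21-day window, so its effective date is the deed date July 3, 2024; E relates back to April 12, 2023 (work commenced).
B is a condominium assessment lien and takes priority over every other lien.
Remaining liens by effective date: A (November 22, 2022), E (April 12, 2023), C (July 3, 2024), D (December 23, 2024).

B, A, E, C, D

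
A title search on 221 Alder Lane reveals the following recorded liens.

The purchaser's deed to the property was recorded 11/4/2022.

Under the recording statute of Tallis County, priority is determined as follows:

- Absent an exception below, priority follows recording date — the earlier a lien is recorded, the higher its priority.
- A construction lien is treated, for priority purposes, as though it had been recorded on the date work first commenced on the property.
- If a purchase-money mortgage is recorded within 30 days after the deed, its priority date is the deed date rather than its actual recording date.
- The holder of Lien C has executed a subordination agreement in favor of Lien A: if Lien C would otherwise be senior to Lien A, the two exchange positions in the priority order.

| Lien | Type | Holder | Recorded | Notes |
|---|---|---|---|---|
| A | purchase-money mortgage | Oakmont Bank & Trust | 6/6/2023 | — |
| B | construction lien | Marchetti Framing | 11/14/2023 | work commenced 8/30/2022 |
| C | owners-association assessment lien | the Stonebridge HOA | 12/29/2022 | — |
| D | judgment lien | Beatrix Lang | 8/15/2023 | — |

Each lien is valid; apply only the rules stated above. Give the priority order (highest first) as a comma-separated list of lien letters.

Effective dates after the stated exceptions: A was recorded 214 days after the deed, outside the 30-day window, so it keeps its recording date; B is treated as recorded 8/30/2022, the work-commencement date.
Ordering by effective date: B (8/30/2022), C (12/29/2022), A (6/6/2023), D (8/15/2023).
C would otherwise be senior to A, so under the subordination agreement C and A exchange positions.

B, A, C, D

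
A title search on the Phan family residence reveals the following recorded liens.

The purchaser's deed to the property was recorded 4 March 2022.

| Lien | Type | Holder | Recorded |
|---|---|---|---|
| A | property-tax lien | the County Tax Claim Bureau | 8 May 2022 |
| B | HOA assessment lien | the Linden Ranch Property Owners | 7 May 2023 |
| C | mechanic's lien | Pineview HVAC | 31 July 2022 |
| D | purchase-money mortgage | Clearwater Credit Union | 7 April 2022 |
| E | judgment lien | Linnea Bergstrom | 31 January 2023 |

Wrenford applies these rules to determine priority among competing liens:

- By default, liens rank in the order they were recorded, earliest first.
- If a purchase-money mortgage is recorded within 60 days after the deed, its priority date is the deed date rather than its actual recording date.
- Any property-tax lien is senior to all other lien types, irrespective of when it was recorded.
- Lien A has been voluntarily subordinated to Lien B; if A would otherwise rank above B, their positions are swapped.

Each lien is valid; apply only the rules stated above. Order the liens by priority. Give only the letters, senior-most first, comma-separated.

Adjusting effective dates: D's effective date is the deed date, 4 March 2022.
A is a property-tax lien and takes priority over every other lien.
The other liens, earliest effective date first: D (4 March 2022), C (31 July 2022), E (31 January 2023), B (7 May 2023).
Because A would otherwise rank above B, the subordination swaps them.

B, D, C, E, A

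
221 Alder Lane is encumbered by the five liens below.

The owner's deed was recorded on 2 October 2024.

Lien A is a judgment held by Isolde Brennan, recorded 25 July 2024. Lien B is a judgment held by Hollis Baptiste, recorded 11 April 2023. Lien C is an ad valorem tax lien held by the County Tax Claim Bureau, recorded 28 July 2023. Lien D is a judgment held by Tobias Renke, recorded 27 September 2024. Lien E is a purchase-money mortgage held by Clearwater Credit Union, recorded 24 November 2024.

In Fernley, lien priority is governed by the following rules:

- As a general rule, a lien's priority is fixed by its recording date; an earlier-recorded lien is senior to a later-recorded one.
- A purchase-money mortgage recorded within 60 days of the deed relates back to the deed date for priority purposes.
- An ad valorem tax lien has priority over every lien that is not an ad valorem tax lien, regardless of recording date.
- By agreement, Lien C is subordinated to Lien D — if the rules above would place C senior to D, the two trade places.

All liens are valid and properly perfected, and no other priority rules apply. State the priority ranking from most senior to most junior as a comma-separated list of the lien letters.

Effective dates after the stated exceptions: E relates back to the deed date 2 October 2024.
As an ad valorem tax lien, C is senior to every other lien.
Remaining liens by effective date: B (11 April 2023), A (25 July 2024), D (27 September 2024), E (2 October 2024).
C is senior to D before the subordination, so the two trade places.

D, B, A, C, E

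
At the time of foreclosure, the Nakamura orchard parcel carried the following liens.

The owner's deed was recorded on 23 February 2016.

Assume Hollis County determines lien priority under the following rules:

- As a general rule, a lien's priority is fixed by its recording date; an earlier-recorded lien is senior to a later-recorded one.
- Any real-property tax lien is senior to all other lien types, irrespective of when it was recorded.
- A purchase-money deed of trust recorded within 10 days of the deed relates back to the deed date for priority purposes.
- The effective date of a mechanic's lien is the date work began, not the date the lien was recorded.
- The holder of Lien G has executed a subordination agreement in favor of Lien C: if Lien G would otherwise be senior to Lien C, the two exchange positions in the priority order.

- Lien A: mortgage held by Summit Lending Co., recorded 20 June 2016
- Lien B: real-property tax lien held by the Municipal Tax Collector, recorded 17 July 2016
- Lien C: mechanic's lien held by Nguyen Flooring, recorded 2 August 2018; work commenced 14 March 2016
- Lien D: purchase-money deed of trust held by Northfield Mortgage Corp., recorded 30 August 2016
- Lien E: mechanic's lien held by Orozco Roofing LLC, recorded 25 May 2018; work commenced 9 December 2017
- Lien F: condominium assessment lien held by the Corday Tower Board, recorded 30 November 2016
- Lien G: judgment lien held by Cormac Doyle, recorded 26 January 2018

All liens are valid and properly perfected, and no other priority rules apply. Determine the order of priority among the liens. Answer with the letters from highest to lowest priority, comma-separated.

Adjusting effective dates: C's effective date is 14 March 2016, when work began; D missed the 10-day window (189 days after the deed), so its recording date stands; E's effective date is 9 December 2017, when work began.
As a real-property tax lien, B is senior to every other lien.
The other liens, earliest effective date first: C (14 March 2016), A (20 June 2016), D (30 August 2016), F (30 November 2016), E (9 December 2017), G (26 January 2018).
G is already junior to C, so the subordination agreement changes nothing.

B, C, A, D, F, E, G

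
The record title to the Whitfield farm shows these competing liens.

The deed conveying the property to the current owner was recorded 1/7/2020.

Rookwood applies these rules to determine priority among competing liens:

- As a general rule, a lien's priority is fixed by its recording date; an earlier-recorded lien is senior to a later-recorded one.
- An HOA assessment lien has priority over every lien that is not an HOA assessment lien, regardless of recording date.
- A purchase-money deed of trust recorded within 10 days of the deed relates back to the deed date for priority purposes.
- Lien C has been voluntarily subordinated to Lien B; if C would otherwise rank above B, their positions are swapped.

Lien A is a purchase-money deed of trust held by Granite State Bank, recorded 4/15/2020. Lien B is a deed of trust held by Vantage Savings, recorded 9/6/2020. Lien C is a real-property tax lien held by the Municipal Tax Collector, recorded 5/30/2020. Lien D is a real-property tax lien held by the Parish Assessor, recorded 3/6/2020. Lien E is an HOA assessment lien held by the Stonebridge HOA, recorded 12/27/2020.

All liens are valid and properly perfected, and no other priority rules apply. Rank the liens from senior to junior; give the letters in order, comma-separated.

First, effective dates: A missed the 10-day window (99 days after the deed), so its recording date stands.
E is an HOA assessment lien, so it outranks all other liens regardless of date.
The other liens, earliest effective date first: D (3/6/2020), A (4/15/2020), C (5/30/2020), B (9/6/2020).
The subordination applies — C was senior to B — so C and B swap.

E, D, A, B, C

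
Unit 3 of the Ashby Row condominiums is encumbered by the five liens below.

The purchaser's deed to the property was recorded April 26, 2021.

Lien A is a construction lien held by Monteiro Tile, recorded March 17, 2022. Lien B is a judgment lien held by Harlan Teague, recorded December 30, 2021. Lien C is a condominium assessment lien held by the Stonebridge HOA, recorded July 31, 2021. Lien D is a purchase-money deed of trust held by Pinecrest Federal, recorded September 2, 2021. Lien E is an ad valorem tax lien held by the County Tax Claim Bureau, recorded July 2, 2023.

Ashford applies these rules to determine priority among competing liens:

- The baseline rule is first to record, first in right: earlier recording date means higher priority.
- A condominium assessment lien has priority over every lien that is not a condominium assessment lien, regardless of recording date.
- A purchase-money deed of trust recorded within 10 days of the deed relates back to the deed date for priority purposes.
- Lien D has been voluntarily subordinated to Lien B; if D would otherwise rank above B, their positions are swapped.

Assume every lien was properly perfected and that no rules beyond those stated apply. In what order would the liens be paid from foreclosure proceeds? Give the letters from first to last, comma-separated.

Effective dates: D missed the 10-day window (129 days after the deed), so its recording date stands.
C is a condominium assessment lien and takes priority over every other lien.
Remaining liens by effective date: D (September 2, 2021), B (December 30, 2021), A (March 17, 2022), E (July 2, 2023).
The subordination applies — D was senior to B — so D and B swap.

C, B, D, A, E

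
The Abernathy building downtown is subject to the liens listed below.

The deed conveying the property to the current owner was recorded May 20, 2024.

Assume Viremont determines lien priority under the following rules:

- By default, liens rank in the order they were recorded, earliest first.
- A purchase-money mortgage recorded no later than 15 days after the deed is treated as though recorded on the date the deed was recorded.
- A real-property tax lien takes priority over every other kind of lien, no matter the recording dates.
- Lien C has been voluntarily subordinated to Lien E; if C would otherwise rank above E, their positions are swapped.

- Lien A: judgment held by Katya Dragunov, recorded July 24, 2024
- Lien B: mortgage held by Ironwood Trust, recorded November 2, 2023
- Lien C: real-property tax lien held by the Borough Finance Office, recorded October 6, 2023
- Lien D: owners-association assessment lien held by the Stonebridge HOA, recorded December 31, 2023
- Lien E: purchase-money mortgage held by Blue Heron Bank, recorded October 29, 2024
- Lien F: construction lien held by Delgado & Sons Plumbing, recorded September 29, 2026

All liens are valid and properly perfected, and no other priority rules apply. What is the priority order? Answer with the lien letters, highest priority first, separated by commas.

E, B, D, A, C, F

Effective dates: E was recorded 162 days after the deed — beyond 15 days — so no relation-back applies.
C is a real-property tax lien and takes priority over every other lien.
Ordering the rest by effective date: B (November 2, 2023), D (December 31, 2023), A (July 24, 2024), E (October 29, 2024), F (September 29, 2026).
C is senior to E before the subordination, so the two trade places.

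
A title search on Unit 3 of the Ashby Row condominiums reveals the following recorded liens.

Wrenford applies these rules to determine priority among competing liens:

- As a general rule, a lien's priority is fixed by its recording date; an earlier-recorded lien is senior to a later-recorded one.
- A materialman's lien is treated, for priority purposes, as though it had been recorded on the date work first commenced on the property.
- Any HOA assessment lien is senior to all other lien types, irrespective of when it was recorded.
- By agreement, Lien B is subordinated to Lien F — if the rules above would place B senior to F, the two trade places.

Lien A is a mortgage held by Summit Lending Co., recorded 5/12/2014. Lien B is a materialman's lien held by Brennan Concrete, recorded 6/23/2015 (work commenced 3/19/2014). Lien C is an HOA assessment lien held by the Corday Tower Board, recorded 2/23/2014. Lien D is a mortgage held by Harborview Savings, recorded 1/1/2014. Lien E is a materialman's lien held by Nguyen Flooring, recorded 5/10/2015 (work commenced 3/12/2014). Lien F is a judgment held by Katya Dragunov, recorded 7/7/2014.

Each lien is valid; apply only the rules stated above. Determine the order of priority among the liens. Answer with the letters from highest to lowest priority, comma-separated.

First, effective dates: B is treated as recorded 3/19/2014, the work-commencement date; E's effective date is 3/12/2014, when work began.
C is an HOA assessment lien, so it outranks all other liens regardless of date.
Among the remaining liens, by effective date: D (1/1/2014), E (3/12/2014), B (3/19/2014), A (5/12/2014), F (7/7/2014).
B is senior to F before the subordination, so the two trade places.

C, D, E, F, A, B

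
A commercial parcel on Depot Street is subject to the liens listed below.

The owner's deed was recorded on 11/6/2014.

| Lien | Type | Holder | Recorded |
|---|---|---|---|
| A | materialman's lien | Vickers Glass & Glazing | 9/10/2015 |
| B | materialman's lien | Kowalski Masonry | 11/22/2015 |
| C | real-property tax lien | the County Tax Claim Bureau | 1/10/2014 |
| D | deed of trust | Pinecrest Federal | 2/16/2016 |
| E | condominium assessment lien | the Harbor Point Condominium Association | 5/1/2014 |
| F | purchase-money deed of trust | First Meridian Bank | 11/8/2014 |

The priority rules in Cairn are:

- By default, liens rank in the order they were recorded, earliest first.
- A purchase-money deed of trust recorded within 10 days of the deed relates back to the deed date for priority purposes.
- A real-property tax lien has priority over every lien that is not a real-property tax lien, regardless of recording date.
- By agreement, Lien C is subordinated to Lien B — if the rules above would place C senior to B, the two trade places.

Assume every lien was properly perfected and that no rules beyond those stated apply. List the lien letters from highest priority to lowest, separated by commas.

Adjusting effective dates: F relates back to the deed date 11/6/2014.
C is a real-property tax lien and takes priority over every other lien.
Among the remaining liens, by effective date: E (5/1/2014), F (11/6/2014), A (9/10/2015), B (11/22/2015), D (2/16/2016).
C would otherwise be senior to B, so under the subordination agreement C and B exchange positions.

B, E, F, A, C, D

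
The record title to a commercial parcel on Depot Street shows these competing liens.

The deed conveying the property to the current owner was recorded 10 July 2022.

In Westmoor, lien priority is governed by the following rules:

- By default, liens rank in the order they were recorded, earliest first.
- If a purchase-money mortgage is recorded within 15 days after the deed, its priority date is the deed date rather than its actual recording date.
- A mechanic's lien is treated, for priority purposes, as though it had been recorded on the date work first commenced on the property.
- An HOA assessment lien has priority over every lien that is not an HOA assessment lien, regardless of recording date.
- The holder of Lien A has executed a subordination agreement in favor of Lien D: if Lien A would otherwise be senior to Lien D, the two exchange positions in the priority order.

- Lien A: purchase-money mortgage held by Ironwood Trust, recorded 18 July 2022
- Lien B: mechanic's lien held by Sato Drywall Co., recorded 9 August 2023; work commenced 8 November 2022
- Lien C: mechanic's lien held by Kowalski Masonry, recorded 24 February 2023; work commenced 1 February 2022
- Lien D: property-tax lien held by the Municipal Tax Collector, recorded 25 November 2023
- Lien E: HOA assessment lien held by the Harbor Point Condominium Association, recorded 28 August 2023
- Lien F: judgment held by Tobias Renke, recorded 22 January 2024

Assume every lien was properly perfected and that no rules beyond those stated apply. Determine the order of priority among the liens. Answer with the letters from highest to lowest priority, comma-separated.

Effective dates: A's effective date is the deed date, 10 July 2022; B's effective date is 8 November 2022, when work began; C relates back to 1 February 2022 (work commenced).
E is an HOA assessment lien and takes priority over every other lien.
Remaining liens by effective date: C (1 February 2022), A (10 July 2022), B (8 November 2022), D (25 November 2023), F (22 January 2024).
The subordination applies — A was senior to D — so A and D swap.

E, C, D, B, A, F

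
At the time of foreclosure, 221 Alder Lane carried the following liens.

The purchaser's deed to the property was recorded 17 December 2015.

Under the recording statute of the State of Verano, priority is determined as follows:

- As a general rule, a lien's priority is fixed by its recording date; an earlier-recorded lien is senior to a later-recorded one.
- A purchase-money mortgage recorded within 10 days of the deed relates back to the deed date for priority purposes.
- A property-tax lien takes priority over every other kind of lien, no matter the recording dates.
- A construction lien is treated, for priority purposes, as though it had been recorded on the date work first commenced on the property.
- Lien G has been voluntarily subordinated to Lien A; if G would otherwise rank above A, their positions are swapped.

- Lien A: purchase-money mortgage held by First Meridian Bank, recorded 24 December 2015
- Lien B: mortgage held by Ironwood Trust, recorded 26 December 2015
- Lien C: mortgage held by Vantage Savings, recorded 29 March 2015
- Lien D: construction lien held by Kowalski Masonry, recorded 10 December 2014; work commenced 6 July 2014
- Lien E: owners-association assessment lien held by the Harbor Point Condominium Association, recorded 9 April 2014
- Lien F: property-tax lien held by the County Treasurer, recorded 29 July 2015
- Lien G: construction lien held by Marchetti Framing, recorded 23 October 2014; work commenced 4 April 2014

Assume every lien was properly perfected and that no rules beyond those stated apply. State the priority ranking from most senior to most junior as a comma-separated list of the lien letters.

F, A, E, D, C, G, B

Effective dates after the stated exceptions: A's effective date is the deed date, 17 December 2015; D's effective date is 6 July 2014, when work began; G relates back to 4 April 2014 (work commenced).
F, as a property-tax lien, has superpriority and ranks first.
Among the remaining liens, by effective date: G (4 April 2014), E (9 April 2014), D (6 July 2014), C (29 March 2015), A (17 December 2015), B (26 December 2015).
The subordination applies — G was senior to A — so G and A swap.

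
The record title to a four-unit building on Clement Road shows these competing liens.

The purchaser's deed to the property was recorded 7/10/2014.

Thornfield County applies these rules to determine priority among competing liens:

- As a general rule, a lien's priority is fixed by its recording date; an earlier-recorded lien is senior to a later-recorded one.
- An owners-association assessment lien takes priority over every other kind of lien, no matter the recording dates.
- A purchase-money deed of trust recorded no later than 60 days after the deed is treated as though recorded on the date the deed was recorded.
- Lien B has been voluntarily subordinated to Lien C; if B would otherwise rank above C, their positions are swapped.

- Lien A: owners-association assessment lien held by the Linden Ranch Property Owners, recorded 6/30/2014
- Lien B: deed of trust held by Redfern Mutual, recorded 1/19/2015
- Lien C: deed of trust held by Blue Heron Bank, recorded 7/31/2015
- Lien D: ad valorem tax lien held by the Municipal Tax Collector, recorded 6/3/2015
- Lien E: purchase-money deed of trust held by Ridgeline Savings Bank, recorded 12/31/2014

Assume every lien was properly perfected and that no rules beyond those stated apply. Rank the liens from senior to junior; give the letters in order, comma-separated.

Effective dates: E was recorded 174 days after the deed — beyond 60 days — so no relation-back applies.
A is an owners-association assessment lien and takes priority over every other lien.
Remaining liens by effective date: E (12/31/2014), B (1/19/2015), D (6/3/2015), C (7/31/2015).
The subordination applies — B was senior to C — so B and C swap.

A, E, C, D, B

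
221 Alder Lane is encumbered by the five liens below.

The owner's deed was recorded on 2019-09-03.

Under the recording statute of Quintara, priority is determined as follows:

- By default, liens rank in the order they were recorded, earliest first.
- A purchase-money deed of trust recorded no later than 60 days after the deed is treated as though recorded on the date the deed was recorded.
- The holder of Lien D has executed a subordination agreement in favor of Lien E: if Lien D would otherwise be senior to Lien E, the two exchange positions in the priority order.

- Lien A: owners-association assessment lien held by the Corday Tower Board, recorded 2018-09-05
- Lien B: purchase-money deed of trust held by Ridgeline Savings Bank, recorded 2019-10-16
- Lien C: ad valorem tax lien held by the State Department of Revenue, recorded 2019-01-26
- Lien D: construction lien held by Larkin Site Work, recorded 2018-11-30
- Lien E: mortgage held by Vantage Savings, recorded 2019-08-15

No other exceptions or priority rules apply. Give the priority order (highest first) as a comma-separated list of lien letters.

A, E, C, D, B

Effective dates: B relates back to the deed date 2019-09-03.
Ordering by effective date: A (2018-09-05), D (2018-11-30), C (2019-01-26), E (2019-08-15), B (2019-09-03).
D would otherwise be senior to E, so under the subordination agreement D and E exchange positions.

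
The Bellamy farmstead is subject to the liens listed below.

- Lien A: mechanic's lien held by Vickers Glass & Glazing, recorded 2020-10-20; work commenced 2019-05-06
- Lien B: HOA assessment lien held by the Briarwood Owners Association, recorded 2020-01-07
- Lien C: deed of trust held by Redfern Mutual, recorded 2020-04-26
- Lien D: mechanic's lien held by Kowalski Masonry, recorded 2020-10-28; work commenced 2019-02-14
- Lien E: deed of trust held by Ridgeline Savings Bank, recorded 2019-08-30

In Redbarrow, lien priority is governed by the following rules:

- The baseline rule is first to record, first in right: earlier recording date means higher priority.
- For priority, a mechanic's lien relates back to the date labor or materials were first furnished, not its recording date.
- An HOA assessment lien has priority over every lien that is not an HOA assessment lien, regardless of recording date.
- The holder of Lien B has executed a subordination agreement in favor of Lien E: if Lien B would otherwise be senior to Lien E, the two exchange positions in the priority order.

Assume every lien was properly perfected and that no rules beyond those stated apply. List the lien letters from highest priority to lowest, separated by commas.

E, D, A, B, C

Effective dates: A's effective date is 2019-05-06, when work began; D relates back to 2019-02-14 (work commenced).
B is an HOA assessment lien, so it outranks all other liens regardless of date.
Ordering the rest by effective date: D (2019-02-14), A (2019-05-06), E (2019-08-30), C (2020-04-26).
Because B would otherwise rank above E, the subordination swaps them.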